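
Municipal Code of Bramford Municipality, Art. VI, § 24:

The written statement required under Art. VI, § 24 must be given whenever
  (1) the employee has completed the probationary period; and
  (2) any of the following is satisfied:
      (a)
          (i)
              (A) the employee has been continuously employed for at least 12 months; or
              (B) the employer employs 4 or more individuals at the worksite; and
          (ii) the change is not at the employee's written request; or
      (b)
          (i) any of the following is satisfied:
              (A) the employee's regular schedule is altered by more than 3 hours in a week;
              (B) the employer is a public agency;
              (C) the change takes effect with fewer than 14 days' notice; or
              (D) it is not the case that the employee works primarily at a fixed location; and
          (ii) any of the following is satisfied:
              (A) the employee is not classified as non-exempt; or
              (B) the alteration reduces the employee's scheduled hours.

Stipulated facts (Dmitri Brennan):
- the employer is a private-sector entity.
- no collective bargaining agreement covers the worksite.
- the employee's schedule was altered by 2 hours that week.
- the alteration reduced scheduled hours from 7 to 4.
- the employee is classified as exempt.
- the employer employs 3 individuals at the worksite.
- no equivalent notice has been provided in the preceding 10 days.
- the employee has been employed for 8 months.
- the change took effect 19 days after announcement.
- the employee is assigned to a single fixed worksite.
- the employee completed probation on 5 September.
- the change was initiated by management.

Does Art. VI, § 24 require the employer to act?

No — not required.

(1) past probation — holds.
(A) tenure ≥ 12 mo. — not met.
(B) ≥ 4 at site — not satisfied.
So (i) is not satisfied (F OR F).
(ii) not employee-requested — met.
So (a) is not satisfied (F AND T).
(A) schedule shift > 3h — fails.
(B) public agency — not satisfied.
(C) < 14 days' notice — not satisfied.
(D) not (fixed location) — not satisfied.
(i): F OR F OR F OR F → false.
(A) not (non-exempt) — satisfied.
(B) hours reduced — met.
(ii): T OR T → true.
(b) = F AND T = false.
So (2) is not satisfied (F OR F).
So Overall is not satisfied (T AND F).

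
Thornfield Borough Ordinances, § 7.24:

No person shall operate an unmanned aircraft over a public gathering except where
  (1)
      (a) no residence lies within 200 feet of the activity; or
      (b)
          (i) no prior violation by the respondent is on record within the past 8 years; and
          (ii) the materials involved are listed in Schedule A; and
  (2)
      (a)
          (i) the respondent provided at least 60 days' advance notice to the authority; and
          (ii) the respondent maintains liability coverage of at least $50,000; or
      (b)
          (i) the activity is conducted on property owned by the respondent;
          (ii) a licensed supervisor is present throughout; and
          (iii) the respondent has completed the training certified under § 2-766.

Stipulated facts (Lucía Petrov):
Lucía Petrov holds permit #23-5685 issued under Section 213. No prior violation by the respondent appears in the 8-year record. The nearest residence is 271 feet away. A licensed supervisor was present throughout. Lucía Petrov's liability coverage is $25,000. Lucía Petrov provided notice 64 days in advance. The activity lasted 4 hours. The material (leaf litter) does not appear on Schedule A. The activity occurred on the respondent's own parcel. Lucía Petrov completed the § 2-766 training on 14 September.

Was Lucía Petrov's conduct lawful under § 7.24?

(a) no residence in 200 ft — holds.
(i) no prior violation — met.
(ii) Schedule A material — not satisfied.
(b) = T AND F = false.
So (1) is satisfied (T OR F).
(i) ≥60 days' notice — satisfied.
(ii) coverage ≥ $50,000 — fails.
(a) = T AND F = false.
(i) own property — satisfied.
(ii) supervisor present — holds.
(iii) training certified — met.
(b) = T AND T AND T = true.
(2) = F OR T = true.
So Overall is satisfied (T AND T).

Yes — lawful.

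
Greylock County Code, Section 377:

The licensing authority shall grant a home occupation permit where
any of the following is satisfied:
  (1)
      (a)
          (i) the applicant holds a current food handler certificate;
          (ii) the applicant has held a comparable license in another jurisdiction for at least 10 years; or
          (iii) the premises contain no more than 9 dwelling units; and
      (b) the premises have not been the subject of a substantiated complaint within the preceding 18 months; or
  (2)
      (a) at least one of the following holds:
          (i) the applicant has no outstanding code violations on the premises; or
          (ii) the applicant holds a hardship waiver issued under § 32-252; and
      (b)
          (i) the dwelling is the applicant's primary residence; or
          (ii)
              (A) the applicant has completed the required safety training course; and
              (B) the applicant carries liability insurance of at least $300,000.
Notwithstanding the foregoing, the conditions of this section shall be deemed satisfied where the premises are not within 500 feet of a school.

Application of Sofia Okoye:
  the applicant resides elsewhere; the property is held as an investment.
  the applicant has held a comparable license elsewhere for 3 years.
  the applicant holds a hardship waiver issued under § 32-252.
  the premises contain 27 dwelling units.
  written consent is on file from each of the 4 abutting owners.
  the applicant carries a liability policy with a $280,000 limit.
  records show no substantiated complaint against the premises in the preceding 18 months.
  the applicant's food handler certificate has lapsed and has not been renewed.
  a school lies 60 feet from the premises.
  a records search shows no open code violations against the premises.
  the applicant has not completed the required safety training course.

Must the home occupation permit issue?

(i) food handler cert. — fails.
(ii) prior license ≥ 10 yr — not satisfied.
(iii) ≤ 9 units — not met.
(a): F OR F OR F → false.
(b) no complaint in 18 mo. — met.
(1) = F AND T = false.
(i) no code violations — holds.
(ii) hardship waiver — satisfied.
(a) = T OR T = true.
(i) primary residence — not satisfied.
(A) safety training — not met.
(B) insurance ≥ $300,000 — fails.
(ii) = F AND F = false.
(b): F OR F → false.
(2): T AND F → false.
So Overall is not satisfied (F OR F).
Exception (≥500 ft from school) — not satisfied.
Result: main false OR exception false → false.

No — denied.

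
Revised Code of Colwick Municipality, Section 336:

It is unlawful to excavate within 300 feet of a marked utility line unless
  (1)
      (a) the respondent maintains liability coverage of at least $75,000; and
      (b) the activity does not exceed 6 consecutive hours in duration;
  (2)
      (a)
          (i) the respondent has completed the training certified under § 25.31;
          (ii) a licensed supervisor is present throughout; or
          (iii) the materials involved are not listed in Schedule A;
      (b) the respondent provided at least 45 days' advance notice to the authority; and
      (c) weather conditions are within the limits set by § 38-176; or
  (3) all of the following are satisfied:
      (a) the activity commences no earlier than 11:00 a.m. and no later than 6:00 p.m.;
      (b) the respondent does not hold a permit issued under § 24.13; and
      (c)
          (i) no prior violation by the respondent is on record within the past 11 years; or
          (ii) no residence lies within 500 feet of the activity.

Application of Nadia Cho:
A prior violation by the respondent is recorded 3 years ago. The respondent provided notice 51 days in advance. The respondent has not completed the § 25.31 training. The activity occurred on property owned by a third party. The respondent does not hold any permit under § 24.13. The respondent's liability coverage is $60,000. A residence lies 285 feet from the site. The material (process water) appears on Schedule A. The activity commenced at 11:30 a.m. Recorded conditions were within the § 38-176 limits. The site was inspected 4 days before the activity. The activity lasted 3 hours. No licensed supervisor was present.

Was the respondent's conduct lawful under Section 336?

(a) coverage ≥ $75,000 — not satisfied.
(b) ≤ 6 hrs duration — met.
(1) = F AND T = false.
(i) training certified — fails.
(ii) supervisor present — fails.
(iii) not (Schedule A material) — not met.
(a) = F OR F OR F = false.
(b) ≥45 days' notice — satisfied.
(c) weather ok — holds.
(2) = F AND T AND T = false.
(a) start within hours — holds.
(b) not (holds permit) — met.
(i) no prior violation — not satisfied.
(ii) no residence in 500 ft — not satisfied.
(c): F OR F → false.
(3): T AND T AND F → false.
So Overall is not satisfied (F OR F OR F).

No — unlawful.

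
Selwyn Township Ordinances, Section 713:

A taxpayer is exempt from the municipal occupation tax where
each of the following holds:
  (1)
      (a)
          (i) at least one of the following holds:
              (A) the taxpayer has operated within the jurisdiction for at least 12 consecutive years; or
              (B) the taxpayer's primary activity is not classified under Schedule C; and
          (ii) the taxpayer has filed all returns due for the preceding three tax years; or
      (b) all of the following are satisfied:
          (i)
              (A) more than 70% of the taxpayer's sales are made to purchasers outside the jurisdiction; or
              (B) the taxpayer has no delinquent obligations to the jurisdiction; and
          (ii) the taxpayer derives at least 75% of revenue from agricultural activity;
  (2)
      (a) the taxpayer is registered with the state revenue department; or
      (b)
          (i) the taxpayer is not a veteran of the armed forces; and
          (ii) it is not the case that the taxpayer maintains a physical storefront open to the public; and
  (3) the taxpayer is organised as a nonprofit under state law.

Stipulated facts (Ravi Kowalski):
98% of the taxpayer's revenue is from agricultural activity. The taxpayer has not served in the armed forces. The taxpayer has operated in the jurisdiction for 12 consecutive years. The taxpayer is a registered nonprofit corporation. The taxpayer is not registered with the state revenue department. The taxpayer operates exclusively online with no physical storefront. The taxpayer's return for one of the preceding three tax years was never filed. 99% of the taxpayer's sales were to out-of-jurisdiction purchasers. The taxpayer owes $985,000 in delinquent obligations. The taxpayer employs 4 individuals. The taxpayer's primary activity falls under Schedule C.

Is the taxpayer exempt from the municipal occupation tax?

(A) ≥ 12 yrs in jurisdiction — met.
(B) not (Schedule C activity) — not satisfied.
(i): T OR F → true.
(ii) returns current — not satisfied.
So (a) is not satisfied (T AND F).
(A) >70% out-of-jur. sales — satisfied.
(B) no delinquency — not met.
So (i) is satisfied (T OR F).
(ii) ≥75% agricultural — met.
(b): T AND T → true.
(1): F OR T → true.
(a) state-registered — not satisfied.
(i) not (veteran) — holds.
(ii) not (has storefront) — holds.
So (b) is satisfied (T AND T).
(2): F OR T → true.
(3) nonprofit — met.
Overall: T AND T AND T → true.

Yes — exempt.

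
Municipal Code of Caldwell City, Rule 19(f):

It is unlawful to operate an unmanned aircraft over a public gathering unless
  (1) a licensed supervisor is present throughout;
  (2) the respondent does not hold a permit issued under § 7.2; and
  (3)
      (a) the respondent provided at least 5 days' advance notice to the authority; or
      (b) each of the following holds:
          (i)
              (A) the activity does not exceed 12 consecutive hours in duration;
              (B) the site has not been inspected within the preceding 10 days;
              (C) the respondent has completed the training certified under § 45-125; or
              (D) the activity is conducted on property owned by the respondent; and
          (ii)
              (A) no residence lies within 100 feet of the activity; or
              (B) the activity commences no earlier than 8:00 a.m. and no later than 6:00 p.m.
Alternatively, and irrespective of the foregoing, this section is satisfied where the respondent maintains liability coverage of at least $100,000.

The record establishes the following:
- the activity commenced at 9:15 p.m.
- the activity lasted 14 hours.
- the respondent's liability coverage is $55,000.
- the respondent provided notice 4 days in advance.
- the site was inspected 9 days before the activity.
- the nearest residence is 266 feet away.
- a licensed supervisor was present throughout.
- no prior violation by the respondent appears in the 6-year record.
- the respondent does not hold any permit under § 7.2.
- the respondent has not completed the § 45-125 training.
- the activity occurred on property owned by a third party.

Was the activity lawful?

(1) supervisor present — holds.
(2) not (holds permit) — holds.
(a) ≥5 days' notice — not satisfied.
(A) ≤ 12 hrs duration — fails.
(B) not (site inspected) — not met.
(C) training certified — not satisfied.
(D) own property — not satisfied.
(i) = F OR F OR F OR F = false.
(A) no residence in 100 ft — met.
(B) start within hours — fails.
(ii): T OR F → true.
(b): F AND T → false.
(3): F OR F → false.
So Overall is not satisfied (T AND T AND F).
Exception (coverage ≥ $100,000) — not satisfied.
Result: main false OR exception false → false.

No — unlawful.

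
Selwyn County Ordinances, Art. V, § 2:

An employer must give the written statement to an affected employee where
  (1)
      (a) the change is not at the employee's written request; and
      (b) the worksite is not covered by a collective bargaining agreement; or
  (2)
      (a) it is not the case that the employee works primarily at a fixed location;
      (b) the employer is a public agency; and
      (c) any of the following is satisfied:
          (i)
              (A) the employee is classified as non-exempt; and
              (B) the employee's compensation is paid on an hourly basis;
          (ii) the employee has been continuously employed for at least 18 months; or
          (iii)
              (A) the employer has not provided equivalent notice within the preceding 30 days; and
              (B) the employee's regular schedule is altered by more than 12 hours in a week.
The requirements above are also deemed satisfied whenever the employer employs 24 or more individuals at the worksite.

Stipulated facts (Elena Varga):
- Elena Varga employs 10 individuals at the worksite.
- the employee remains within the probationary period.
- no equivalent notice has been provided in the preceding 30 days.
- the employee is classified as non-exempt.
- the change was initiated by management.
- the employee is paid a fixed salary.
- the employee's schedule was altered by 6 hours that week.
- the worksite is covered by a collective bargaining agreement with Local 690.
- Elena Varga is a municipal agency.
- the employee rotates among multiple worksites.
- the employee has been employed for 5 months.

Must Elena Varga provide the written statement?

No — not required.

(a) not employee-requested — met.
(b) no CBA — not satisfied.
So (1) is not satisfied (T AND F).
(a) not (fixed location) — holds.
(b) public agency — satisfied.
(A) non-exempt — met.
(B) hourly-paid — not met.
(i): T AND F → false.
(ii) tenure ≥ 18 mo. — not satisfied.
(A) no recent notice — met.
(B) schedule shift > 12h — not met.
So (iii) is not satisfied (T AND F).
(c) = F OR F OR F = false.
(2) = T AND T AND F = false.
So Overall is not satisfied (F OR F).
Exception (≥ 24 at site) — not satisfied.
Result: main false OR exception false → false.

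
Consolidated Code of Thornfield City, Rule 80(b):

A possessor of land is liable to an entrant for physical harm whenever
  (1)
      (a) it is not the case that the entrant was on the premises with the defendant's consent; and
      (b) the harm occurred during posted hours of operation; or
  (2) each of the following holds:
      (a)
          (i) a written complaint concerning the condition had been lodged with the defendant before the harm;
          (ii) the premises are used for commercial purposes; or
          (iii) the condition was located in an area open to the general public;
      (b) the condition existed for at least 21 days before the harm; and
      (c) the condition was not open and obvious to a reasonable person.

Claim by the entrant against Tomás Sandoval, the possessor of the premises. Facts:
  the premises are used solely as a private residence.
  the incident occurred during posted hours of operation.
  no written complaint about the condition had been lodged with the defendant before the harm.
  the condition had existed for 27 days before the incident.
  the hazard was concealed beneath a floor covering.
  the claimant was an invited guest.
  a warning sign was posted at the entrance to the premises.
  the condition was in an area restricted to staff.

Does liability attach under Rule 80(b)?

(a) not (consent to enter) — not satisfied.
(b) during posted hours — satisfied.
So (1) is not satisfied (F AND T).
(i) complaint lodged — not met.
(ii) commercial use — not met.
(iii) public area — not satisfied.
So (a) is not satisfied (F OR F OR F).
(b) condition ≥21 days old — met.
(c) not open/obvious — satisfied.
So (2) is not satisfied (F AND T AND T).
Overall: F OR F → false.

No — not liable.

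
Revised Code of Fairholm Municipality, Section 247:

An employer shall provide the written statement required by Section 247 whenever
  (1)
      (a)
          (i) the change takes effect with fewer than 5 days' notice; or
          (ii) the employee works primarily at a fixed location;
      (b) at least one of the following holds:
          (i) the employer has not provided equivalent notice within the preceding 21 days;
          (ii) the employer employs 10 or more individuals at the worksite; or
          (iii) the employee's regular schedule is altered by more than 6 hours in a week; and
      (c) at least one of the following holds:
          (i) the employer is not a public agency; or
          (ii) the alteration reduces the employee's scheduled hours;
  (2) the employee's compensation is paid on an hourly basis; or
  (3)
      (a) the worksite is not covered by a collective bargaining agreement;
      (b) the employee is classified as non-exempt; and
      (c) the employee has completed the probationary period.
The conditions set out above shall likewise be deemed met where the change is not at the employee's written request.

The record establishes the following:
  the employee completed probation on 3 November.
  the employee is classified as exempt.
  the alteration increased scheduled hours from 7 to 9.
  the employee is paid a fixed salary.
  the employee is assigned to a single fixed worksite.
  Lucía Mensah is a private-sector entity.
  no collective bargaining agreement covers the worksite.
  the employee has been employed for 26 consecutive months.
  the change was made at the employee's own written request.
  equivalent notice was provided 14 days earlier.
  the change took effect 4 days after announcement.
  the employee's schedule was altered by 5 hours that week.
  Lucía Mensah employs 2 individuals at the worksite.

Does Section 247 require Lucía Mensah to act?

(i) < 5 days' notice — satisfied.
(ii) fixed location — met.
(a) = T OR T = true.
(i) no recent notice — not met.
(ii) ≥ 10 at site — not met.
(iii) schedule shift > 6h — fails.
So (b) is not satisfied (F OR F OR F).
(i) not (public agency) — met.
(ii) hours reduced — fails.
(c): T OR F → true.
(1): T AND F AND T → false.
(2) hourly-paid — not met.
(a) no CBA — holds.
(b) non-exempt — fails.
(c) past probation — met.
(3): T AND F AND T → false.
Overall: F OR F OR F → false.
Exception (not employee-requested) — not satisfied.
Result: main false OR exception false → false.

No — not required.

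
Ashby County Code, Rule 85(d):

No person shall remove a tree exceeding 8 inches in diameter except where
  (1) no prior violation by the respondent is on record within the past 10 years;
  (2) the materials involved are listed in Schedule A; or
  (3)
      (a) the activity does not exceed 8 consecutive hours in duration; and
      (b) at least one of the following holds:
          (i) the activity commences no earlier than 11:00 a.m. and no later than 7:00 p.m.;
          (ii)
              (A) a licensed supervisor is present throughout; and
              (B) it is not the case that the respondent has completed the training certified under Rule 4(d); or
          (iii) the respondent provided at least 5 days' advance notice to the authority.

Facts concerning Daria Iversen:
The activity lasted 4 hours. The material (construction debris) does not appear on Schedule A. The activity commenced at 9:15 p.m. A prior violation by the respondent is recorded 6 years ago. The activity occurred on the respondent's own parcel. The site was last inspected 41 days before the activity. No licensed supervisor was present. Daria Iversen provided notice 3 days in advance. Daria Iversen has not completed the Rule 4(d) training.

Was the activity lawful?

No — unlawful.

(1) no prior violation — not satisfied.
(2) Schedule A material — fails.
(a) ≤ 8 hrs duration — met.
(i) start within hours — fails.
(A) supervisor present — fails.
(B) not (training certified) — met.
So (ii) is not satisfied (F AND T).
(iii) ≥5 days' notice — fails.
(b) = F OR F OR F = false.
(3): T AND F → false.
So Overall is not satisfied (F OR F OR F).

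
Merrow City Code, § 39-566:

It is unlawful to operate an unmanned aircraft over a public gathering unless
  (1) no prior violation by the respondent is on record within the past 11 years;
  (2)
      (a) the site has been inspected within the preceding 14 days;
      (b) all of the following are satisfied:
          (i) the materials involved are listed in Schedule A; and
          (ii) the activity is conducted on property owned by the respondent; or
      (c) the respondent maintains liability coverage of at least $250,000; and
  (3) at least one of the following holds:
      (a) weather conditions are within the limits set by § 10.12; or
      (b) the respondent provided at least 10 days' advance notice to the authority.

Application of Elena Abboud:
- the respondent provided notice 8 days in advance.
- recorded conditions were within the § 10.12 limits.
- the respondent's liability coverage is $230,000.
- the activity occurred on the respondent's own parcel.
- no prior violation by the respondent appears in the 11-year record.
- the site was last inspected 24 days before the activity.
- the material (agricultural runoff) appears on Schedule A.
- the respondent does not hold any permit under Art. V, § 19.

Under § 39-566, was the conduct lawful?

Yes — lawful.

(1) no prior violation — met.
(a) site inspected — not met.
(i) Schedule A material — met.
(ii) own property — satisfied.
(b): T AND T → true.
(c) coverage ≥ $250,000 — not satisfied.
(2): F OR T OR F → true.
(a) weather ok — met.
(b) ≥10 days' notice — fails.
(3): T OR F → true.
Overall = T AND T AND T = true.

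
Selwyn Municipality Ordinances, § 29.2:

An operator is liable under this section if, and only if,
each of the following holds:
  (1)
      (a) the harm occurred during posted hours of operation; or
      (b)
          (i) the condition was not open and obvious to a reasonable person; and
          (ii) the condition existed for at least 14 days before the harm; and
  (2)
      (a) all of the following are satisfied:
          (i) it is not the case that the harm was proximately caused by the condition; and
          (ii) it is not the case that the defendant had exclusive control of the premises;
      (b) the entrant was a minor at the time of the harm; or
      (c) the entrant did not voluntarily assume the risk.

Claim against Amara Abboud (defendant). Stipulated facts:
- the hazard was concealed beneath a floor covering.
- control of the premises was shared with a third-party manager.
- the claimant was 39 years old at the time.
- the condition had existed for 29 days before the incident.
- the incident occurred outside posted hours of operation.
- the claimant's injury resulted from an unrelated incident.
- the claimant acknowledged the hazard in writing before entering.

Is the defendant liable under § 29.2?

(a) during posted hours — not satisfied.
(i) not open/obvious — satisfied.
(ii) condition ≥14 days old — satisfied.
So (b) is satisfied (T AND T).
(1): F OR T → true.
(i) not (proximate cause) — satisfied.
(ii) not (exclusive control) — satisfied.
(a): T AND T → true.
(b) entrant a minor — not satisfied.
(c) no assumed risk — not satisfied.
So (2) is satisfied (T OR F OR F).
Overall: T AND T → true.

Yes — liable.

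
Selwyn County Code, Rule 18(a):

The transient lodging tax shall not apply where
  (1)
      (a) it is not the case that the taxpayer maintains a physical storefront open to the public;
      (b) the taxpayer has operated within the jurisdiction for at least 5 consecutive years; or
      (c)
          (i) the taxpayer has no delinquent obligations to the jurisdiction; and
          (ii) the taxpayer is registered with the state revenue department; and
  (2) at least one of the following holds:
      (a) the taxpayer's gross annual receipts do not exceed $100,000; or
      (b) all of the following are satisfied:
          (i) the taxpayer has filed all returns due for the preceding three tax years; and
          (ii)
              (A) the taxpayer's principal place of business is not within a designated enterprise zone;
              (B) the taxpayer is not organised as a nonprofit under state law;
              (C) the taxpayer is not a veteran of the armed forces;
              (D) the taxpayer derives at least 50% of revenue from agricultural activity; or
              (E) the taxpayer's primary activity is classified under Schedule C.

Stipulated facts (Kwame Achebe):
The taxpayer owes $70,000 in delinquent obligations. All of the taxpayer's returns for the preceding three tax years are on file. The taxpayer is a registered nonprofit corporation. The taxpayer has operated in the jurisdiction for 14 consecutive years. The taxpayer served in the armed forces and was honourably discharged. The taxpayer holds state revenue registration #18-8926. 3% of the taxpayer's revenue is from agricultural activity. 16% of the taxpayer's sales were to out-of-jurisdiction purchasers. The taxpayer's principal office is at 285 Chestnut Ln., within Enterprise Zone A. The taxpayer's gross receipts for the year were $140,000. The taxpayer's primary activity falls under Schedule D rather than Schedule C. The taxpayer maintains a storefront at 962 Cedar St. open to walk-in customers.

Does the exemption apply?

(a) not (has storefront) — not met.
(b) ≥ 5 yrs in jurisdiction — satisfied.
(i) no delinquency — fails.
(ii) state-registered — satisfied.
(c) = F AND T = false.
So (1) is satisfied (F OR T OR F).
(a) receipts ≤ $100,000 — not met.
(i) returns current — satisfied.
(A) not (in enterprise zone) — not met.
(B) not (nonprofit) — fails.
(C) not (veteran) — not met.
(D) ≥50% agricultural — not satisfied.
(E) Schedule C activity — fails.
(ii) = F OR F OR F OR F OR F = false.
So (b) is not satisfied (T AND F).
(2) = F OR F = false.
Overall = T AND F = false.

No — not exempt.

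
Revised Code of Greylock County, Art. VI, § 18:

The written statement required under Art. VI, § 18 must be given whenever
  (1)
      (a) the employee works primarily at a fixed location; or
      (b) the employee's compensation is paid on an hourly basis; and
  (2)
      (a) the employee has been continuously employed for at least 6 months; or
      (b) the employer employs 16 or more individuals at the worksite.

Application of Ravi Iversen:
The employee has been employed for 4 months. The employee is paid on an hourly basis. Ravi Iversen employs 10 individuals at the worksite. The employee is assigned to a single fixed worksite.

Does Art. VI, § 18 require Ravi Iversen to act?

No — not required.

(a) fixed location — holds.
(b) hourly-paid — holds.
(1): T OR T → true.
(a) tenure ≥ 6 mo. — fails.
(b) ≥ 16 at site — not satisfied.
(2) = F OR F = false.
So Overall is not satisfied (T AND F).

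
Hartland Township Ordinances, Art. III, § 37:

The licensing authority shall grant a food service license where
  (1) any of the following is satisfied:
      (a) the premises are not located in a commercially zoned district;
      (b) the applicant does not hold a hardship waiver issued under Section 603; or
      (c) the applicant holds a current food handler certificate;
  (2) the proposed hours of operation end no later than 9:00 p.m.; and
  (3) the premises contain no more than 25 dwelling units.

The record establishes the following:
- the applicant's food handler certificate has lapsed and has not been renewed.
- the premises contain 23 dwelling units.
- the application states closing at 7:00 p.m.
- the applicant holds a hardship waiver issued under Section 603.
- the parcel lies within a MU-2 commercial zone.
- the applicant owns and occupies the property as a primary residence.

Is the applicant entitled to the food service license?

No — denied.

(a) not (commercially zoned) — not satisfied.
(b) not (hardship waiver) — fails.
(c) food handler cert. — not met.
(1): F OR F OR F → false.
(2) closes by 9 p.m. — satisfied.
(3) ≤ 25 units — holds.
Overall = F AND T AND T = false.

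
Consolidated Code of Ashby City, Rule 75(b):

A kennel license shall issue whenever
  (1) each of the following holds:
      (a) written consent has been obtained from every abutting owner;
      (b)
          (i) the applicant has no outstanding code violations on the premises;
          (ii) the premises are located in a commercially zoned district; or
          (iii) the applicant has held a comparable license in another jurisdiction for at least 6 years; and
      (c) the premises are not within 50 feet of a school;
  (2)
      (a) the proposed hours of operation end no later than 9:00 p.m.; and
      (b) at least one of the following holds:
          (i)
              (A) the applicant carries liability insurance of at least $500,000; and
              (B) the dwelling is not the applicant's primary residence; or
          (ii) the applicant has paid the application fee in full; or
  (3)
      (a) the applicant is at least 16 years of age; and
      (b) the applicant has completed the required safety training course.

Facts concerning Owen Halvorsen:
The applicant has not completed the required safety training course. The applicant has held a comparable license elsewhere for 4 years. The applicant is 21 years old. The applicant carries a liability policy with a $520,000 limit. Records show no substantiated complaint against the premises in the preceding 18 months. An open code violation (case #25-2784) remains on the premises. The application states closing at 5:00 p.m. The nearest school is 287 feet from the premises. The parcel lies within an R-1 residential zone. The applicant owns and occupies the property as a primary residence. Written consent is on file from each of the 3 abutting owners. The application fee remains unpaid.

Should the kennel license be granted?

(a) all abutters consent — met.
(i) no code violations — fails.
(ii) commercially zoned — not met.
(iii) prior license ≥ 6 yr — not satisfied.
So (b) is not satisfied (F OR F OR F).
(c) ≥50 ft from school — met.
(1): T AND F AND T → false.
(a) closes by 9 p.m. — holds.
(A) insurance ≥ $500,000 — satisfied.
(B) not (primary residence) — not satisfied.
(i) = T AND F = false.
(ii) fee paid — fails.
So (b) is not satisfied (F OR F).
(2) = T AND F = false.
(a) age ≥ 16 — satisfied.
(b) safety training — not met.
(3) = T AND F = false.
Overall: F OR F OR F → false.

No — denied.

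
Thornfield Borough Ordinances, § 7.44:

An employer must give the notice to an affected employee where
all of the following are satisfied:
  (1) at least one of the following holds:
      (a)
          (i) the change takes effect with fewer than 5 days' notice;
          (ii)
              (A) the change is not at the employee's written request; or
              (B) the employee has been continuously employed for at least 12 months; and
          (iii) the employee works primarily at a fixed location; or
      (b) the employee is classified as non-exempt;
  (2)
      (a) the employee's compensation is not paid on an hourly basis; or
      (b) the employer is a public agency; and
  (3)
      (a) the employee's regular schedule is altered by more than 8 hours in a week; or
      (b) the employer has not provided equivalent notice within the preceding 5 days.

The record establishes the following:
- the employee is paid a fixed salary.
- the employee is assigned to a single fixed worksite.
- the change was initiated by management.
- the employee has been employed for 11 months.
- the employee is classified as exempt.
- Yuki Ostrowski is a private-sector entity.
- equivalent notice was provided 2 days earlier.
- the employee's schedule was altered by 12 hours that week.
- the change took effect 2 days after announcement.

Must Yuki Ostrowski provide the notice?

Yes — required.

(i) < 5 days' notice — met.
(A) not employee-requested — holds.
(B) tenure ≥ 12 mo. — not met.
So (ii) is satisfied (T OR F).
(iii) fixed location — holds.
(a): T AND T AND T → true.
(b) non-exempt — not satisfied.
(1): T OR F → true.
(a) not (hourly-paid) — holds.
(b) public agency — not met.
(2): T OR F → true.
(a) schedule shift > 8h — met.
(b) no recent notice — not satisfied.
(3): T OR F → true.
So Overall is satisfied (T AND T AND T).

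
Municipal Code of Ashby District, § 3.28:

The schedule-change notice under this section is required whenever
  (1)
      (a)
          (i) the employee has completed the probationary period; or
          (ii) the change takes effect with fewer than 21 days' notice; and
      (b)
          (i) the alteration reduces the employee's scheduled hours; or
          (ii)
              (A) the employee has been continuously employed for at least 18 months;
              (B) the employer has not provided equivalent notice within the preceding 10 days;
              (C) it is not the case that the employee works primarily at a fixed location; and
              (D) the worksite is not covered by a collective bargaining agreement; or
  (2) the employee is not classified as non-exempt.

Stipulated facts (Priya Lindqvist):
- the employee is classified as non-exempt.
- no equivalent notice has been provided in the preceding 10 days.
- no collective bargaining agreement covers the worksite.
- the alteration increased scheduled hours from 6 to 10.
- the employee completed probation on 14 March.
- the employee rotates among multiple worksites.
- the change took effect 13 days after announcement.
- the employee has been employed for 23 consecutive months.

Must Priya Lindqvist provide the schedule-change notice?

Yes — required.

(i) past probation — satisfied.
(ii) < 21 days' notice — holds.
So (a) is satisfied (T OR T).
(i) hours reduced — fails.
(A) tenure ≥ 18 mo. — holds.
(B) no recent notice — holds.
(C) not (fixed location) — met.
(D) no CBA — met.
(ii): T AND T AND T AND T → true.
(b): F OR T → true.
So (1) is satisfied (T AND T).
(2) not (non-exempt) — not met.
Overall: T OR F → true.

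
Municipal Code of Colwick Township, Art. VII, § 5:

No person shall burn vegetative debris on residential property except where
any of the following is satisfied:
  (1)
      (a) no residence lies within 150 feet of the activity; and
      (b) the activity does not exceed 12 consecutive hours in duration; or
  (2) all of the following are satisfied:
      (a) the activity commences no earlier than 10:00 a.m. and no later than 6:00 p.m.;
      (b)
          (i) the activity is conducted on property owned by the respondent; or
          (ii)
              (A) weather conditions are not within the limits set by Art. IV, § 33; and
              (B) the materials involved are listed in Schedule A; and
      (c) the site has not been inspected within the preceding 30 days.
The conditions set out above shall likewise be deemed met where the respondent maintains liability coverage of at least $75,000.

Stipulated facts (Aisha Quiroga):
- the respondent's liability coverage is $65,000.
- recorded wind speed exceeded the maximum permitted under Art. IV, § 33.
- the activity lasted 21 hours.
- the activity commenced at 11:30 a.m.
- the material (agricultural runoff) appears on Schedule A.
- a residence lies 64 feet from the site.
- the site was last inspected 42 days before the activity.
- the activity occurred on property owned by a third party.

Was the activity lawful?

(a) no residence in 150 ft — not met.
(b) ≤ 12 hrs duration — not met.
(1) = F AND F = false.
(a) start within hours — met.
(i) own property — not satisfied.
(A) not (weather ok) — met.
(B) Schedule A material — satisfied.
(ii): T AND T → true.
(b): F OR T → true.
(c) not (site inspected) — holds.
So (2) is satisfied (T AND T AND T).
Overall = F OR T = true.
Exception (coverage ≥ $75,000) — not satisfied.
Result: main true OR exception false → true.

Yes — lawful.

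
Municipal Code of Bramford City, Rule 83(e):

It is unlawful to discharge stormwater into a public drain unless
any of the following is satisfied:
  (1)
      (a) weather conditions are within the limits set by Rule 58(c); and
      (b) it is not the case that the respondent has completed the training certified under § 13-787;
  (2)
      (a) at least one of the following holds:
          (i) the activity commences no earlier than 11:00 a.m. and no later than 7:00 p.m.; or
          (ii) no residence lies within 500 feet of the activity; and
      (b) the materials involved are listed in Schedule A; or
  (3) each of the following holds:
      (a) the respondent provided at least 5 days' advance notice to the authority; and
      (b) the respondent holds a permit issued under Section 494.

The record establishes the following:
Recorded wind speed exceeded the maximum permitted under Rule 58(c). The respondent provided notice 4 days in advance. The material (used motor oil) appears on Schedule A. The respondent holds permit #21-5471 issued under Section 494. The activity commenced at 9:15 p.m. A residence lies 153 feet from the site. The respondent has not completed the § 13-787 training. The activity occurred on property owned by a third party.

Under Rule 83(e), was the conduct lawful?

No — unlawful.

(a) weather ok — fails.
(b) not (training certified) — met.
(1): F AND T → false.
(i) start within hours — not satisfied.
(ii) no residence in 500 ft — not met.
(a): F OR F → false.
(b) Schedule A material — holds.
(2): F AND T → false.
(a) ≥5 days' notice — fails.
(b) holds permit — holds.
So (3) is not satisfied (F AND T).
Overall = F OR F OR F = false.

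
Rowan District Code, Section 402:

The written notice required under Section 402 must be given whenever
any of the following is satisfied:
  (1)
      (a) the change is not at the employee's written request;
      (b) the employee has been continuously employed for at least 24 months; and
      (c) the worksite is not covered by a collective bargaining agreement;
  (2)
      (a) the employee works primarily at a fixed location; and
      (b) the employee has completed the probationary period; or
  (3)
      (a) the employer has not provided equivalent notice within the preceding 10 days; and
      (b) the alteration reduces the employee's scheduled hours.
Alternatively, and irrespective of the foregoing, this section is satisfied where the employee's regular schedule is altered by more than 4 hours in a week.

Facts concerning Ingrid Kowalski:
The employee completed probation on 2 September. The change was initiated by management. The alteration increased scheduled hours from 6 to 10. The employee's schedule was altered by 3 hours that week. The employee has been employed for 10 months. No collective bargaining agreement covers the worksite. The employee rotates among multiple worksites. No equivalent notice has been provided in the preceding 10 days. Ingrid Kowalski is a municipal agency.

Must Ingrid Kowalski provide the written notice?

(a) not employee-requested — holds.
(b) tenure ≥ 24 mo. — not met.
(c) no CBA — satisfied.
(1): T AND F AND T → false.
(a) fixed location — fails.
(b) past probation — satisfied.
So (2) is not satisfied (F AND T).
(a) no recent notice — holds.
(b) hours reduced — not met.
So (3) is not satisfied (T AND F).
Overall = F OR F OR F = false.
Exception (schedule shift > 4h) — not satisfied.
Result: main false OR exception false → false.

No — not required.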